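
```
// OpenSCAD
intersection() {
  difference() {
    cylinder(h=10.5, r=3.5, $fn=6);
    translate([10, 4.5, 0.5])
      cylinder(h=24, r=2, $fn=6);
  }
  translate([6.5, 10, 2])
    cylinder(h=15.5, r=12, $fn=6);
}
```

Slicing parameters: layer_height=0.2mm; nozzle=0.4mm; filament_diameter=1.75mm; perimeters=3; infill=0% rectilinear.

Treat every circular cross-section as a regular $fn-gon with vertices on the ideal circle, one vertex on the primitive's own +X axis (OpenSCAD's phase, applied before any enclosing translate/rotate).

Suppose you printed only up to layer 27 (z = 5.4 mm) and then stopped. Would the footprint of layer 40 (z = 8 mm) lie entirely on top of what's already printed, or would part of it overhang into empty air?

Compare the two slices. At z = 5.4: the r=3.5 cylinder contributes a regular 6-gon of circumradius 3.5 (area = (6/2)·3.500²·sin(360°/6) = 31.83 mm²); the cylinder at (10, 4.5): section is a regular 6-gon, circumradius r=2 (area = (6/2)·2.000²·sin(360°/6) = 10.39 mm²); After the difference (first − rest): starting from the r=3.5 cylinder (31.83 mm²), the r=2 cylinder at (10, 4.5) misses the remaining region (no effect) — area = 31.83 mm²; the r=12 cylinder at (6.5, 10) gives a regular 6-gon of circumradius 12 (constant along its height) (area = (6/2)·12.000²·sin(360°/6) = 374.12 mm²); Keeping only the common overlap: the r=12 cylinder at (6.5, 10) partially overlaps the result so far; clipping to the common part keeps 10.96 mm² — area = 10.96 mm². At z = 8: the r=3.5 cylinder gives a regular 6-gon of circumradius 3.5 (constant along its height) (area = (6/2)·3.500²·sin(360°/6) = 31.83 mm²); the cylinder at (10, 4.5): section is a regular 6-gon, circumradius r=2 (area = (6/2)·2.000²·sin(360°/6) = 10.39 mm²); Subtracting the remaining from the first: starting from the r=3.5 cylinder (31.83 mm²), the r=2 cylinder at (10, 4.5) misses the remaining region (no effect) — area = 31.83 mm²; the r=12 cylinder at (6.5, 10) gives a regular 6-gon of circumradius 12 (constant along its height) (area = (6/2)·12.000²·sin(360°/6) = 374.12 mm²); Taking the intersection: the r=12 cylinder at (6.5, 10) partially overlaps the result so far; clipping to the common part keeps 10.96 mm² — area = 10.96 mm². Checking containment: the cross-section at z = 8 is a subset of the cross-section at z = 5.4.

entirely on top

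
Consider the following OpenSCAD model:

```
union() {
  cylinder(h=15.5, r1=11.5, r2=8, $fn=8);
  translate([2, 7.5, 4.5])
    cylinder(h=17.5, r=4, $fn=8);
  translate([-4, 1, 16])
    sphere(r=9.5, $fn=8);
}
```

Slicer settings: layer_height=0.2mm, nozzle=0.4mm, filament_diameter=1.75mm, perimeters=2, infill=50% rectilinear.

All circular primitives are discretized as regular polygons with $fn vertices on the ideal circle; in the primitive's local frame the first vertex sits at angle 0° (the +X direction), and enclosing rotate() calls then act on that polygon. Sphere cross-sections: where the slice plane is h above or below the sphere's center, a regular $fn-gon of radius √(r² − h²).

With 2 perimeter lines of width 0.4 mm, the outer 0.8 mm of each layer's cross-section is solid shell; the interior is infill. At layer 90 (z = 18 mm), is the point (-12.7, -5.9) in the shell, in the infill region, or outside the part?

At z = 18 mm: the cone is not intersected at this z (z outside [0, 15.5]); the r=4 cylinder at (2, 7.5) contributes a regular 8-gon of circumradius 4; the r=9.5 sphere at (-4, 1) slices to a regular 8-gon of circumradius 9.287 (√(r²−h²) with h=2 from center); Merging all regions: the regions partially overlap (shared area 20.06 mm²), so overlapping operands fuse into one piece — 1 connected region. Overall, the cross-section is a single solid region. The nearest boundary edge runs (-10.57, -5.57)→(-13.29, 1.00); distance from the point to it = 2.10 mm. The point is not inside any of the regions above, so it lies outside the cross-section (2.10 mm from the nearest boundary).

outside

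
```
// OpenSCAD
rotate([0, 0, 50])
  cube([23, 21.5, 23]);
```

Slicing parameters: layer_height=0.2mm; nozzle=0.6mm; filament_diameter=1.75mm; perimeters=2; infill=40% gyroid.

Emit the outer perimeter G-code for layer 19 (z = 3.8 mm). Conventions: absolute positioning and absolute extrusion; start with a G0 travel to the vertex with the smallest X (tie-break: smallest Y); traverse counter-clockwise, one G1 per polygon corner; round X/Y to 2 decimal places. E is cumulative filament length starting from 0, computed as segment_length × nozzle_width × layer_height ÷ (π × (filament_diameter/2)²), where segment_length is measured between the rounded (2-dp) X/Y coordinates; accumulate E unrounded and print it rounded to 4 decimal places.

G0 X-16.47 Y13.82 Z3.80
G1 X0.00 Y0.00 E1.0726
G1 X14.78 Y17.62 E2.2200
G1 X-1.69 Y31.44 E3.2927
G1 X-16.47 Y13.82 E4.4400

At z = 3.8 mm: the cube (footprint 23×21.5) is included at this height; (whole slice rotated 50° about Z — lengths, areas and connectivity unchanged). The outline is a single polygon with 4 vertices. Extrusion per mm of travel: 0.6 × 0.2 / (π × 0.875²) = 0.049890. Accumulating E over each segment gives final E = 4.4400.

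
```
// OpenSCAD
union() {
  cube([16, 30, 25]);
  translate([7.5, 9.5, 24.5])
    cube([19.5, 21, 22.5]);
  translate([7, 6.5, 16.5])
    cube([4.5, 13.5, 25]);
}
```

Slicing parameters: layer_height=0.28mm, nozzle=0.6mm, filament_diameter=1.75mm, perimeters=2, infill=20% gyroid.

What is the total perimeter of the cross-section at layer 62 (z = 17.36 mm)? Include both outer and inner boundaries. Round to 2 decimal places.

At z = 17.36 mm: the cube is present — its section is the full 16×30 rectangle (perimeter 92.00 mm); the cube at (7.5, 9.5) does not reach this height (z outside [24.5, 47]); the cube at (7, 6.5) (footprint 4.5×13.5) is included at this height (perimeter 36.00 mm); Taking the union: the 4.5×13.5 cube at (7, 6.5) lies entirely inside the 16×30 cube, so the union is just the 16×30 cube — boundary = 92.00 mm. Overall, the cross-section is a single solid region. Total boundary length (outer) = 92.00 mm.

92.00 mm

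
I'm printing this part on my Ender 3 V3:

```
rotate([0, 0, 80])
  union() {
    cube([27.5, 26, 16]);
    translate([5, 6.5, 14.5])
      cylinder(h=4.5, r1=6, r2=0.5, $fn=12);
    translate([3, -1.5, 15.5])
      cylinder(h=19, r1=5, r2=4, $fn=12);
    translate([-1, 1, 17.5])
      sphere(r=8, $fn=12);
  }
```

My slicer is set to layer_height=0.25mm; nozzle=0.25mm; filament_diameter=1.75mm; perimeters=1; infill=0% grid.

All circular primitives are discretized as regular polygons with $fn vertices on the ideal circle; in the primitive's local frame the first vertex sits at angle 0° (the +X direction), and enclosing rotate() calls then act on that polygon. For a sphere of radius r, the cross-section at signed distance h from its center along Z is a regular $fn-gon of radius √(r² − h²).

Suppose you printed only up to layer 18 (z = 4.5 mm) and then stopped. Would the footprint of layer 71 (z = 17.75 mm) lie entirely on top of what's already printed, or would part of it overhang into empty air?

Compare the two slices. At z = 4.5: the cube is present — its section is the full 27.5×26 rectangle (area 715.00 mm²); the cone at (5, 6.5) does not reach this height (z outside [14.5, 19]); the cone at (3, -1.5) is absent (z outside [15.5, 34.5]); the sphere at (-1, 1) is absent (|z−center|=13.000 > r=8); Taking the union: only the 27.5×26 cube is present, so the union is just that shape — area = 715.00 mm²; (rotated 80° about Z; rotation is an isometry so areas/perimeters/island counts are preserved). At z = 17.75: the cube is not intersected at this z (z outside [0, 16]); the cone at (5, 6.5) (r1=6→r2=0.5) has section circumradius 2.028 here — a regular 12-gon (area = (12/2)·2.028²·sin(360°/12) = 12.34 mm²); the cone at (3, -1.5) (r1=5→r2=4) has section circumradius 4.882 here — a regular 12-gon (area = (12/2)·4.882²·sin(360°/12) = 71.49 mm²); the r=8 sphere at (-1, 1) contributes a regular 12-gon of circumradius √(8²−0.25²) = 7.996 (area = (12/2)·7.996²·sin(360°/12) = 191.81 mm²); Merging all regions: the regions partially overlap — summed areas 275.64 mm² minus the doubly-counted overlap 64.70 mm² gives 210.94 mm² — area = 210.94 mm²; (whole slice rotated 80° about Z — lengths, areas and connectivity unchanged). Checking containment: at z = 17.75 the cross-section extends beyond the z = 4.5 cross-section by about 155.70 mm².

part overhangs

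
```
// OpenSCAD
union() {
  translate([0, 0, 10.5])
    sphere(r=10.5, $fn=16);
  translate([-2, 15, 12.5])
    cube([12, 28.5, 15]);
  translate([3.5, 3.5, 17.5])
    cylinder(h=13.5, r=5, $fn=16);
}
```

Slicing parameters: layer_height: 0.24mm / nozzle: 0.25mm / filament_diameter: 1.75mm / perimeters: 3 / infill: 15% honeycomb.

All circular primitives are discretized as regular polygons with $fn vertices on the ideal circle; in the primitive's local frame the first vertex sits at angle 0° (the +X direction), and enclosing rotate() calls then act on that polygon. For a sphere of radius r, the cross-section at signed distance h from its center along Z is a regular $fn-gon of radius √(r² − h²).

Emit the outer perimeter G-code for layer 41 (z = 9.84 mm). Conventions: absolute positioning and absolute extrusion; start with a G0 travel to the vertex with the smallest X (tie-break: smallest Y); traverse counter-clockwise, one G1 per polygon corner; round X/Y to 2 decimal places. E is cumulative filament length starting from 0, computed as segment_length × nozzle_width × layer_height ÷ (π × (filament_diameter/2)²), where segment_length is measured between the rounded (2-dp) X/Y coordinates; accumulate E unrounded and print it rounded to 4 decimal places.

G0 X-10.48 Y0.00 Z9.84
G1 X-9.68 Y-4.01 E0.1020
G1 X-7.41 Y-7.41 E0.2040
G1 X-4.01 Y-9.68 E0.3060
G1 X0.00 Y-10.48 E0.4080
G1 X4.01 Y-9.68 E0.5100
G1 X7.41 Y-7.41 E0.6119
G1 X9.68 Y-4.01 E0.7139
G1 X10.48 Y0.00 E0.8159
G1 X9.68 Y4.01 E0.9179
G1 X7.41 Y7.41 E1.0199
G1 X4.01 Y9.68 E1.1219
G1 X0.00 Y10.48 E1.2239
G1 X-4.01 Y9.68 E1.3259
G1 X-7.41 Y7.41 E1.4279
G1 X-9.68 Y4.01 E1.5298
G1 X-10.48 Y0.00 E1.6318

At z = 9.84 mm: the sphere: section is a regular 16-gon, circumradius = √(r²−h²) = √(10.5²−0.66²) = 10.479; the cube at (-2, 15) is absent (z outside [12.5, 27.5]); the cylinder at (3.5, 3.5) is absent (z outside [17.5, 31]); Combining (union): only the r=10.5 sphere is present, so the union is just that shape — 1 connected region. The outline is a single polygon with 16 vertices. Extrusion per mm of travel: 0.25 × 0.24 / (π × 0.875²) = 0.024945. Accumulating E over each segment gives final E = 1.6318.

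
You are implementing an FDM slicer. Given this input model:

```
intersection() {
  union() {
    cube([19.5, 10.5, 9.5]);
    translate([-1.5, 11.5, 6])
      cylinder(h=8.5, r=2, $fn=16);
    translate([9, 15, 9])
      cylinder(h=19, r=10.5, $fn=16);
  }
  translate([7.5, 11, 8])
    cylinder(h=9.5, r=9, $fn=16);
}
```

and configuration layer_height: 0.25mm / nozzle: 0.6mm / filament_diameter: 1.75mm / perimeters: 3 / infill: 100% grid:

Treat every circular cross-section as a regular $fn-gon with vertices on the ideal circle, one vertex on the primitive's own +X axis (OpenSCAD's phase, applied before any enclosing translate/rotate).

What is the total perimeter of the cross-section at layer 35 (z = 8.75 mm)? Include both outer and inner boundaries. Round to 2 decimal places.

At z = 8.75 mm: the cube (footprint 19.5×10.5) is included at this height (perimeter 60.00 mm); the r=2 cylinder at (-1.5, 11.5) gives a regular 16-gon of circumradius 2 (constant along its height) (perimeter = 2·16·2.000·sin(180°/16) = 12.49 mm); the cylinder at (9, 15) is not intersected at this z (z outside [9, 28]); Merging all regions: the regions partially overlap (shared area 0.03 mm²), so the edge portions inside another operand are dropped and the merged outline is re-measured after clipping — boundary = 71.67 mm; the r=9 cylinder at (7.5, 11) gives a regular 16-gon of circumradius 9 (constant along its height) (perimeter = 2·16·9.000·sin(180°/16) = 56.19 mm); Taking the intersection: the r=9 cylinder at (7.5, 11) partially overlaps the result so far; clipping to the common part keeps 116.56 mm² — boundary = 51.73 mm. Overall, the cross-section is a single solid region. Total boundary length (outer) = 51.73 mm.

51.73 mm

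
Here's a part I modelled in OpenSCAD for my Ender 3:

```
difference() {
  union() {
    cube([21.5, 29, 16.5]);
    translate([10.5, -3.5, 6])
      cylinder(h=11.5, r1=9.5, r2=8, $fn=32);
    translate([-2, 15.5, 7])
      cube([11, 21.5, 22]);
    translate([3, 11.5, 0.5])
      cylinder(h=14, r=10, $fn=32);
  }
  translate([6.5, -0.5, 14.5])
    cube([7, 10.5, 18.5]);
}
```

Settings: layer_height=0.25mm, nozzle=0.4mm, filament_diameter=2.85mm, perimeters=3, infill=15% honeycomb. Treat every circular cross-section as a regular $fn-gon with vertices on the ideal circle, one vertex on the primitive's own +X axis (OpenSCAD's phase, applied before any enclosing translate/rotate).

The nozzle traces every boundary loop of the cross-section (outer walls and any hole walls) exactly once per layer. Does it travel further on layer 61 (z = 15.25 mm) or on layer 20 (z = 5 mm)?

layer 61 (z = 15.25 mm)

Layer 61 (z = 15.25): the cube is present — its section is the full 21.5×29 rectangle (perimeter 101.00 mm); the cone at (10.5, -3.5): at t=0.804 of its height the radius interpolates to r₁+(r₂−r₁)t = 8.293, giving a regular 32-gon of that circumradius (perimeter = 2·32·8.293·sin(180°/32) = 52.03 mm); the cube at (-2, 15.5) is present — its section is the full 11×21.5 rectangle (perimeter 65.00 mm); the cylinder at (3, 11.5) is absent (z outside [0.5, 14.5]); Merging all regions: the regions partially overlap (shared area 172.75 mm²), so the edge portions inside another operand are dropped and the merged outline is re-measured after clipping — boundary = 139.28 mm; the cube at (6.5, -0.5) (footprint 7×10.5) is included at this height (perimeter 35.00 mm); Taking the first minus the rest: starting from that combined region, the 7×10.5 cube at (6.5, -0.5) lies wholly inside it (removes its full 73.50 mm² and its 35.00 mm outline becomes a hole wall) — boundary (outer + 1 inner loop) = 174.28 mm. So its perimeter = 174.28 mm. Layer 20 (z = 5): the cube is present — its section is the full 21.5×29 rectangle (perimeter 101.00 mm); the cone at (10.5, -3.5) does not reach this height (z outside [6, 17.5]); the cube at (-2, 15.5) does not reach this height (z outside [7, 29]); the cylinder at (3, 11.5): section is a regular 32-gon, circumradius r=10 (perimeter = 2·32·10.000·sin(180°/32) = 62.73 mm); Merging all regions: the regions partially overlap (shared area 214.96 mm²), so the edge portions inside another operand are dropped and the merged outline is re-measured after clipping — boundary = 107.27 mm; the cube at (6.5, -0.5) does not reach this height (z outside [14.5, 33]); Taking the first minus the rest: none of the subtracted shapes is present at this height, so the result so far is unchanged — boundary = 107.27 mm. So its perimeter = 107.27 mm. Layer 61 is larger (174.28 vs 107.27 mm).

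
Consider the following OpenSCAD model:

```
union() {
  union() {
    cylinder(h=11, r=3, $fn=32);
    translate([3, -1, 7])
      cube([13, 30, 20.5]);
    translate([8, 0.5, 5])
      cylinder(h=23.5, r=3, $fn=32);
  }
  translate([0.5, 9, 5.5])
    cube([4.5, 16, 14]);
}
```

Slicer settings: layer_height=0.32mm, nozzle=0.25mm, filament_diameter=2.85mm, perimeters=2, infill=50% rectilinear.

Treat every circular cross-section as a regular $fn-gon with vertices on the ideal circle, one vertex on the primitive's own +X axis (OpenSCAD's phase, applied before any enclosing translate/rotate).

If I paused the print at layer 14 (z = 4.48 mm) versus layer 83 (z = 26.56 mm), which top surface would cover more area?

layer 83 (z = 26.56 mm)

Layer 14 (z = 4.48): the cylinder: section is a regular 32-gon, circumradius r=3 (area = (32/2)·3.000²·sin(360°/32) = 28.09 mm²); the cube at (3, -1) is not intersected at this z (z outside [7, 27.5]); the cylinder at (8, 0.5) is absent (z outside [5, 28.5]); Merging all regions: only the r=3 cylinder is present, so the union is just that shape — area = 28.09 mm²; the cube at (0.5, 9) is absent (z outside [5.5, 19.5]); Taking the union: only that combined region is present, so the union is just that shape — area = 28.09 mm². So its area = 28.09 mm². Layer 83 (z = 26.56): the cylinder is not intersected at this z (z outside [0, 11]); the 13×30 cube at (3, -1) contributes its full rectangle (area 390.00 mm²); the r=3 cylinder at (8, 0.5) contributes a regular 32-gon of circumradius 3 (area = (32/2)·3.000²·sin(360°/32) = 28.09 mm²); Merging all regions: the regions partially overlap — summed areas 418.09 mm² minus the doubly-counted overlap 22.62 mm² gives 395.47 mm² — area = 395.47 mm²; the cube at (0.5, 9) is not intersected at this z (z outside [5.5, 19.5]); Merging all regions: only the result so far is present, so the union is just that shape — area = 395.47 mm². So its area = 395.47 mm². Layer 83 is larger (395.47 vs 28.09 mm²).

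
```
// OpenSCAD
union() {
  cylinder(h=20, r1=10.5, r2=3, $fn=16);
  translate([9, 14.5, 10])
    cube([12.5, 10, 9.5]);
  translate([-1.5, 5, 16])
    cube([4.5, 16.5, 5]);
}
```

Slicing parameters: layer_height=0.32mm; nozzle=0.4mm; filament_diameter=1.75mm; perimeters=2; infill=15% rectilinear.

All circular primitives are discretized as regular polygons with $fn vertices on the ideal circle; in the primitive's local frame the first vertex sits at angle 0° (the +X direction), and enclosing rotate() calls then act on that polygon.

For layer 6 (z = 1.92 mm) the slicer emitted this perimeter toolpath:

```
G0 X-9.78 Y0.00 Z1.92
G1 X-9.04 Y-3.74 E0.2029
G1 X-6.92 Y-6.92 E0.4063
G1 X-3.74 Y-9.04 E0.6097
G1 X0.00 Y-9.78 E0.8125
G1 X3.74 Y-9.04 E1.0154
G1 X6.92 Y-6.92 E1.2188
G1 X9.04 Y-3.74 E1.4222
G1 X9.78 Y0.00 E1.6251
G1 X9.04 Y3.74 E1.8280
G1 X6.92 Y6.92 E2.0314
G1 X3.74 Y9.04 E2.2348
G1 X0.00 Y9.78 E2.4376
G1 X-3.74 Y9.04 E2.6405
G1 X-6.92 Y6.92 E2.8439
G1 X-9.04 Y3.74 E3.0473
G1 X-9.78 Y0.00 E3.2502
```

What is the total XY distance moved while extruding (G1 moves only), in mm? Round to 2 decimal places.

61.08 mm

Sum the Euclidean lengths of each G1 segment: total = 61.08 mm.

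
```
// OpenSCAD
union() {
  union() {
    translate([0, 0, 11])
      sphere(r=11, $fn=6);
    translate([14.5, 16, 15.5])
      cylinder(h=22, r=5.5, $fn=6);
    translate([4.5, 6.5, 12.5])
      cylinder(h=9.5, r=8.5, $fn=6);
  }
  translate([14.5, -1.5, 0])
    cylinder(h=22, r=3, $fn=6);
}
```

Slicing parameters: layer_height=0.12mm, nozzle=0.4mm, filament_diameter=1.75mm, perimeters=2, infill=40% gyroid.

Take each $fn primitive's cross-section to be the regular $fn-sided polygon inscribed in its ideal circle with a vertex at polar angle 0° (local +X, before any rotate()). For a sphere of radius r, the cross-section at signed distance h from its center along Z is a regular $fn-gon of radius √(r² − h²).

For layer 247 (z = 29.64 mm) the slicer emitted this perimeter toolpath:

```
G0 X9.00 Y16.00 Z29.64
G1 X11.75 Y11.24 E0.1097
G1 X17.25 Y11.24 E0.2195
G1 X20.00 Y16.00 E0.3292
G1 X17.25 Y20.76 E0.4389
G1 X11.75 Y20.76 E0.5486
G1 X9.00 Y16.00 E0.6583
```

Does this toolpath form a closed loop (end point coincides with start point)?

yes

Start point (G0): (9.00, 16.00). End point (last G1): the path returns to the start — closed.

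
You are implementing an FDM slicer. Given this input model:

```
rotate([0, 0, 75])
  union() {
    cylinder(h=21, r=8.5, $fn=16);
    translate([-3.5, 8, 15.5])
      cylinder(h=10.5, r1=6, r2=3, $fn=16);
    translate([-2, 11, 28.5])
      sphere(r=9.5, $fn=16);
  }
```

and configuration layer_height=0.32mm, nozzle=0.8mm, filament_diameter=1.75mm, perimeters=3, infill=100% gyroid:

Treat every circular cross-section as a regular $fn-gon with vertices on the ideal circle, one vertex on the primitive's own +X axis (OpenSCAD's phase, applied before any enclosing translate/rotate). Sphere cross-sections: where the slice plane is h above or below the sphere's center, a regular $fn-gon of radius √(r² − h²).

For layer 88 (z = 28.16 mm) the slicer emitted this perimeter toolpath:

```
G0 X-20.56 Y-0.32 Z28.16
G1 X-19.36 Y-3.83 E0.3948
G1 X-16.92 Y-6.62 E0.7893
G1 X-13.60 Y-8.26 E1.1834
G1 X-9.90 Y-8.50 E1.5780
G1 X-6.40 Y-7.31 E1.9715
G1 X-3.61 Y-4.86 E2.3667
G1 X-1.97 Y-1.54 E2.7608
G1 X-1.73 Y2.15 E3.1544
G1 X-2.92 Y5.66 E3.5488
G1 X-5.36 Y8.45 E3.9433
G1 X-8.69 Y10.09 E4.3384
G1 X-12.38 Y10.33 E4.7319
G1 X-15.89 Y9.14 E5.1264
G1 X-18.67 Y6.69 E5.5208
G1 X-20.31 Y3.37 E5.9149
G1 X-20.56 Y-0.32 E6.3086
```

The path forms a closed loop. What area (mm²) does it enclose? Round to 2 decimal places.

275.97 mm²

Apply the shoelace formula to the sequence of (X, Y) vertices; enclosed area = 275.97 mm².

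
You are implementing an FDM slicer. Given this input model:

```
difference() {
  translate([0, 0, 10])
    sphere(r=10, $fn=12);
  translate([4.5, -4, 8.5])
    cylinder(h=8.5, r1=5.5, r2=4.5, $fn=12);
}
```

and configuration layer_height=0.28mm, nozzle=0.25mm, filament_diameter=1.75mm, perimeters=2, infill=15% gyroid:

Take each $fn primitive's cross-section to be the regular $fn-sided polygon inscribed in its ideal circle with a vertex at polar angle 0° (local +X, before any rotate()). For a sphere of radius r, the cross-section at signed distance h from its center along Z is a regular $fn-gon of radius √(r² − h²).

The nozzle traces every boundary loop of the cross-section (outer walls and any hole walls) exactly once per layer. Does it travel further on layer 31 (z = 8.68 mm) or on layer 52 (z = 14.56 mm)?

layer 31 (z = 8.68 mm)

Layer 31 (z = 8.68): the sphere: section is a regular 12-gon, circumradius = √(r²−h²) = √(10²−1.32²) = 9.912 (perimeter = 2·12·9.912·sin(180°/12) = 61.57 mm); the cone at (4.5, -4) contributes a regular 12-gon of circumradius 5.479 (interpolated between r1=5.5 and r2=4.5 at t=0.021) (perimeter = 2·12·5.479·sin(180°/12) = 34.03 mm); After the difference (first − rest): starting from the r=10 sphere, the cone at (4.5, -4) partially overlaps it — only the 78.07 mm² overlap (of its 90.05 mm²) is removed, clipping the outline — boundary = 73.12 mm. So its perimeter = 73.12 mm. Layer 52 (z = 14.56): the r=10 sphere contributes a regular 12-gon of circumradius √(10²−4.56²) = 8.900 (perimeter = 2·12·8.900·sin(180°/12) = 55.28 mm); the cone at (4.5, -4) contributes a regular 12-gon of circumradius 4.787 (interpolated between r1=5.5 and r2=4.5 at t=0.713) (perimeter = 2·12·4.787·sin(180°/12) = 29.74 mm); Subtracting the remaining from the first: starting from the r=10 sphere, the cone at (4.5, -4) partially overlaps it — only the 55.09 mm² overlap (of its 68.75 mm²) is removed, clipping the outline — boundary = 63.04 mm. So its perimeter = 63.04 mm. Layer 31 is larger (73.12 vs 63.04 mm).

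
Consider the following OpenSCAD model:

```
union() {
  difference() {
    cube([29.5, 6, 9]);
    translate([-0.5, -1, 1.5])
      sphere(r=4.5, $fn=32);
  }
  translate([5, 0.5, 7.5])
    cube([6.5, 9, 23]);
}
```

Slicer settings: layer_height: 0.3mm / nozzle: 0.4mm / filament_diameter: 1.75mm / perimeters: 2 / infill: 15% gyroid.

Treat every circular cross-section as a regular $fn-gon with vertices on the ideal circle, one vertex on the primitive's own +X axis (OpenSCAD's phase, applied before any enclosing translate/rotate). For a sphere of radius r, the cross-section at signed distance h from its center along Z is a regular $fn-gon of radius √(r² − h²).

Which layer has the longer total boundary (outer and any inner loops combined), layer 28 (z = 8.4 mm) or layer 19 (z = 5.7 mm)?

Layer 28 (z = 8.4): the cube is present — its section is the full 29.5×6 rectangle (perimeter 71.00 mm); the sphere at (-0.5, -1) is not intersected at this z (|z−center|=6.900 > r=4.5); After the difference (first − rest): none of the subtracted shapes is present at this height, so the 29.5×6 cube is unchanged — boundary = 71.00 mm; the 6.5×9 cube at (5, 0.5) contributes its full rectangle (perimeter 31.00 mm); Taking the union: the regions partially overlap (shared area 35.75 mm²), so the edge portions inside another operand are dropped and the merged outline is re-measured after clipping — boundary = 78.00 mm. So its perimeter = 78.00 mm. Layer 19 (z = 5.7): the 29.5×6 cube contributes its full rectangle (perimeter 71.00 mm); the sphere at (-0.5, -1): section is a regular 32-gon, circumradius = √(r²−h²) = √(4.5²−4.2²) = 1.616 (perimeter = 2·32·1.616·sin(180°/32) = 10.13 mm); Taking the first minus the rest: starting from the 29.5×6 cube, the r=4.5 sphere at (-0.5, -1) partially overlaps it — only the 0.24 mm² overlap (of its 8.15 mm²) is removed, clipping the outline — boundary = 70.65 mm; the cube at (5, 0.5) does not reach this height (z outside [7.5, 30.5]); Merging all regions: only that combined region is present, so the union is just that shape — boundary = 70.65 mm. So its perimeter = 70.65 mm. Layer 28 is larger (78.00 vs 70.65 mm).

layer 28 (z = 8.4 mm)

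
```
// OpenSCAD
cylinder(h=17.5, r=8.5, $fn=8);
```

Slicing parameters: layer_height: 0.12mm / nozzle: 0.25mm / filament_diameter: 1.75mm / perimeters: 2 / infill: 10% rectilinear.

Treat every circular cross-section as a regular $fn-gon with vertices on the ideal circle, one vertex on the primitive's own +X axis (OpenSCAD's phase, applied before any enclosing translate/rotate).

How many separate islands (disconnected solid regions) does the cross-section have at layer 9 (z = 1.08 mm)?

At z = 1.08 mm: the r=8.5 cylinder contributes a regular 8-gon of circumradius 8.5. Overall, the cross-section is a single solid region. Island count = 1.

1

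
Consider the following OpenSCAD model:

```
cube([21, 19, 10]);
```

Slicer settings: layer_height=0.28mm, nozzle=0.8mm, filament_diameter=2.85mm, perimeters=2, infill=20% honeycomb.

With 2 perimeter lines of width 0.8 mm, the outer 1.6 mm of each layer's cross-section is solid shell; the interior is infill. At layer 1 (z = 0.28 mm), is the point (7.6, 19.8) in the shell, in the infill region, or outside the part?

At z = 0.28 mm: the 21×19 cube contributes its full rectangle. Overall, the cross-section is a single solid region. The nearest boundary edge runs (21.00, 19.00)→(0.00, 19.00); distance from the point to it = 0.80 mm. The point is not inside any of the regions above, so it lies outside the cross-section (0.80 mm from the nearest boundary).

outside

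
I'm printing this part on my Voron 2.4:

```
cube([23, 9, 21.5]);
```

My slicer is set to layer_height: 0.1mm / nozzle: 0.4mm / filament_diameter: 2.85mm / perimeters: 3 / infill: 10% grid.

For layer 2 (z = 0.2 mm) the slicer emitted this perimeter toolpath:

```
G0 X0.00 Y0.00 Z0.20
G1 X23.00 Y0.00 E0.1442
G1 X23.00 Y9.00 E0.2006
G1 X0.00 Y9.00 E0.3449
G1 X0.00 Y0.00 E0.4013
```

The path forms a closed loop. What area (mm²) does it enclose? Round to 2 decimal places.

Apply the shoelace formula to the sequence of (X, Y) vertices; enclosed area = 207.00 mm².

207.00 mm²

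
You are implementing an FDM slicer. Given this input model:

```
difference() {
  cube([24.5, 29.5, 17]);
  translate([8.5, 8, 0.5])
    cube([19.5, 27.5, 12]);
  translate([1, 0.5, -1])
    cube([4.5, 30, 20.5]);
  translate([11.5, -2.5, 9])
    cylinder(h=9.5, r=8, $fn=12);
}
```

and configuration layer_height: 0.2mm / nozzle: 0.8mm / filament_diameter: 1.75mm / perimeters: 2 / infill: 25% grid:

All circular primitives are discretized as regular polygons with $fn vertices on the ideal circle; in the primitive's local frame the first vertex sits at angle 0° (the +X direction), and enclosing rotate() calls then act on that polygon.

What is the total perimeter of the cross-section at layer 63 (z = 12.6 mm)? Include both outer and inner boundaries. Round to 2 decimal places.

At z = 12.6 mm: the 24.5×29.5 cube contributes its full rectangle (perimeter 108.00 mm); the cube at (8.5, 8) does not reach this height (z outside [0.5, 12.5]); the cube at (1, 0.5) (footprint 4.5×30) is included at this height (perimeter 69.00 mm); the r=8 cylinder at (11.5, -2.5) gives a regular 12-gon of circumradius 8 (constant along its height) (perimeter = 2·12·8.000·sin(180°/12) = 49.69 mm); After the difference (first − rest): starting from the 24.5×29.5 cube, the 4.5×30 cube at (1, 0.5) partially overlaps it — only the 130.50 mm² overlap (of its 135.00 mm²) is removed, clipping the outline; the r=8 cylinder at (11.5, -2.5) partially overlaps it — only the 56.18 mm² overlap (of its 192.00 mm²) is removed, clipping the outline — boundary = 165.54 mm. Overall, the cross-section has 2 separate islands. Total boundary length (outer) = 165.54 mm.

165.54 mm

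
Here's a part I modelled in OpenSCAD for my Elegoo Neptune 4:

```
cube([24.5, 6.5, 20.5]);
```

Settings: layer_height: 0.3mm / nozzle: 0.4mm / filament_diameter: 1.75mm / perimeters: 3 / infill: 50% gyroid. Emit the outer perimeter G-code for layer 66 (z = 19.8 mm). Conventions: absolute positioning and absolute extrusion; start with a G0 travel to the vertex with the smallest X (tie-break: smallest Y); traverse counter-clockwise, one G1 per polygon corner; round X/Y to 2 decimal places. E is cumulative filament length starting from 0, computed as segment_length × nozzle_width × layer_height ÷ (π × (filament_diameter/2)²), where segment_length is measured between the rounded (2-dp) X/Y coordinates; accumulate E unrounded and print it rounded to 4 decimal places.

G0 X0.00 Y0.00 Z19.80
G1 X24.50 Y0.00 E1.2223
G1 X24.50 Y6.50 E1.5466
G1 X0.00 Y6.50 E2.7689
G1 X0.00 Y0.00 E3.0932

At z = 19.8 mm: the cube (footprint 24.5×6.5) is included at this height. The outline is a single polygon with 4 vertices. Extrusion per mm of travel: 0.4 × 0.3 / (π × 0.875²) = 0.049890. Accumulating E over each segment gives final E = 3.0932.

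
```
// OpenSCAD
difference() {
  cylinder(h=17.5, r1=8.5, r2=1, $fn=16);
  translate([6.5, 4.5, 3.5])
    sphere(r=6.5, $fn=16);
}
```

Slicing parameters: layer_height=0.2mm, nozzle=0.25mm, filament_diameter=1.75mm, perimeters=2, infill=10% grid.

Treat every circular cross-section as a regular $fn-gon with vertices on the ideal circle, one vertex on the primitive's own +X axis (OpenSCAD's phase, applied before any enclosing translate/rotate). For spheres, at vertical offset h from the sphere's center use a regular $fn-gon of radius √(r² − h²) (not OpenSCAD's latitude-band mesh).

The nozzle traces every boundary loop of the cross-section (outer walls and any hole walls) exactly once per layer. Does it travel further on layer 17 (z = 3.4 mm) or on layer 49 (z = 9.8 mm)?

layer 17 (z = 3.4 mm)

Layer 17 (z = 3.4): the cone: at t=0.194 of its height the radius interpolates to r₁+(r₂−r₁)t = 7.043, giving a regular 16-gon of that circumradius (perimeter = 2·16·7.043·sin(180°/16) = 43.97 mm); the sphere at (6.5, 4.5): section is a regular 16-gon, circumradius = √(r²−h²) = √(6.5²−0.1²) = 6.499 (perimeter = 2·16·6.499·sin(180°/16) = 40.57 mm); Taking the first minus the rest: starting from the cone, the r=6.5 sphere at (6.5, 4.5) partially overlaps it — only the 41.11 mm² overlap (of its 129.32 mm²) is removed, clipping the outline — boundary = 44.26 mm. So its perimeter = 44.26 mm. Layer 49 (z = 9.8): the cone (r1=8.5→r2=1) has section circumradius 4.300 here — a regular 16-gon (perimeter = 2·16·4.300·sin(180°/16) = 26.84 mm); the r=6.5 sphere at (6.5, 4.5) slices to a regular 16-gon of circumradius 1.600 (√(r²−h²) with h=6.3 from center) (perimeter = 2·16·1.600·sin(180°/16) = 9.99 mm); After the difference (first − rest): starting from the cone, the r=6.5 sphere at (6.5, 4.5) misses the remaining region (no effect) — boundary = 26.84 mm. So its perimeter = 26.84 mm. Layer 17 is larger (44.26 vs 26.84 mm).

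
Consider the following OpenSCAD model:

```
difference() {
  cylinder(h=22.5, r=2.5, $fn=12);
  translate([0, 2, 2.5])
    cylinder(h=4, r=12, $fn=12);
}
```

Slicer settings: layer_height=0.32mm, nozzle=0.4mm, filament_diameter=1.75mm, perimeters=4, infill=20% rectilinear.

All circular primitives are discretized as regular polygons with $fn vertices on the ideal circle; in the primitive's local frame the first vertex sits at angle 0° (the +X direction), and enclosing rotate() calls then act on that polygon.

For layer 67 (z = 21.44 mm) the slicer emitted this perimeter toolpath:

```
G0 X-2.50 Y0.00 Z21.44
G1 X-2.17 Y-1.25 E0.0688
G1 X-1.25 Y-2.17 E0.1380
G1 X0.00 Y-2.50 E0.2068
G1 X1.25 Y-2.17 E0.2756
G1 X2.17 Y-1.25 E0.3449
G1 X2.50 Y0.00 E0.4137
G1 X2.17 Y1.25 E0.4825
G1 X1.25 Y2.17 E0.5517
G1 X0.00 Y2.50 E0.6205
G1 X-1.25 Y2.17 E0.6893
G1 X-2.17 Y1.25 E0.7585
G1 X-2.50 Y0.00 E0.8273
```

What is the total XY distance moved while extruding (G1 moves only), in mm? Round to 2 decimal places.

Sum the Euclidean lengths of each G1 segment: total = 15.55 mm.

15.55 mm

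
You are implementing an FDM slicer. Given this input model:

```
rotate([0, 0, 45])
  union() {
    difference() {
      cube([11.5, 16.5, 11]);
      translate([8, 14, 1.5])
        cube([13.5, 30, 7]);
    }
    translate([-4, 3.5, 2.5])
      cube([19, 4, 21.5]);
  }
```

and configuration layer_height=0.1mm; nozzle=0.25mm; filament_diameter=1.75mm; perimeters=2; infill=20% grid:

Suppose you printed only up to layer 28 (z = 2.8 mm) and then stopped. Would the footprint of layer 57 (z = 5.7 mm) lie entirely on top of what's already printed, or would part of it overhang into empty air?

entirely on top

Compare the two slices. At z = 2.8: the cube is present — its section is the full 11.5×16.5 rectangle (area 189.75 mm²); the 13.5×30 cube at (8, 14) contributes its full rectangle (area 405.00 mm²); After the difference (first − rest): starting from the 11.5×16.5 cube (189.75 mm²), the 13.5×30 cube at (8, 14) partially overlaps it — only the 8.75 mm² overlap (of its 405.00 mm²) is removed, clipping the outline — area = 181.00 mm²; the cube at (-4, 3.5) (footprint 19×4) is included at this height (area 76.00 mm²); Taking the union: the regions partially overlap — summed areas 257.00 mm² minus the doubly-counted overlap 46.00 mm² gives 211.00 mm² — area = 211.00 mm²; (rotated 45° about Z; rotation is an isometry so areas/perimeters/island counts are preserved). At z = 5.7: the cube is present — its section is the full 11.5×16.5 rectangle (area 189.75 mm²); the cube at (8, 14) (footprint 13.5×30) is included at this height (area 405.00 mm²); Taking the first minus the rest: starting from the 11.5×16.5 cube (189.75 mm²), the 13.5×30 cube at (8, 14) partially overlaps it — only the 8.75 mm² overlap (of its 405.00 mm²) is removed, clipping the outline — area = 181.00 mm²; the cube at (-4, 3.5) (footprint 19×4) is included at this height (area 76.00 mm²); Merging all regions: the regions partially overlap — summed areas 257.00 mm² minus the doubly-counted overlap 46.00 mm² gives 211.00 mm² — area = 211.00 mm²; (rotated 45° about Z; rotation is an isometry so areas/perimeters/island counts are preserved). Checking containment: the cross-section at z = 5.7 is a subset of the cross-section at z = 2.8.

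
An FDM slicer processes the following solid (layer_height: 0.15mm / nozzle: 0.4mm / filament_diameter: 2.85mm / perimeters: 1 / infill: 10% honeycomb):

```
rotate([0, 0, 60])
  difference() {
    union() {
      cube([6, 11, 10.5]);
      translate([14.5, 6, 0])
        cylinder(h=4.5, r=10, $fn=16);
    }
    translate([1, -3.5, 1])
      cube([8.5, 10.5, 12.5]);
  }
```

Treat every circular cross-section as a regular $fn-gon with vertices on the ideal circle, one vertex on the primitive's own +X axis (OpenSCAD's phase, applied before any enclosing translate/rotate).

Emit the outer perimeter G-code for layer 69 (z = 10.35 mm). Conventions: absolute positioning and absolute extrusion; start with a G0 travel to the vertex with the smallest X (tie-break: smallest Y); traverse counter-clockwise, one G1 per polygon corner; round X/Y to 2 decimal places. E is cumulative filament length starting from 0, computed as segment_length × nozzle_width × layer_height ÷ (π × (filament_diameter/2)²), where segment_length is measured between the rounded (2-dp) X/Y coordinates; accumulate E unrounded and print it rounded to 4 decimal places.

G0 X-9.53 Y5.50 Z10.35
G1 X0.00 Y0.00 E0.1035
G1 X0.50 Y0.87 E0.1129
G1 X-5.56 Y4.37 E0.1787
G1 X-3.06 Y8.70 E0.2258
G1 X-6.53 Y10.70 E0.2634
G1 X-9.53 Y5.50 E0.3199

At z = 10.35 mm: the 6×11 cube contributes its full rectangle; the cylinder at (14.5, 6) is not intersected at this z (z outside [0, 4.5]); Taking the union: only the 6×11 cube is present, so the union is just that shape — 1 connected region; the cube at (1, -3.5) is present — its section is the full 8.5×10.5 rectangle; Taking the first minus the rest: starting from the result so far, the 8.5×10.5 cube at (1, -3.5) partially overlaps it — only the 35.00 mm² overlap (of its 89.25 mm²) is removed, clipping the outline — 1 connected region; (whole slice rotated 60° about Z — lengths, areas and connectivity unchanged). The outline is a single polygon with 6 vertices. Extrusion per mm of travel: 0.4 × 0.15 / (π × 1.425²) = 0.009405. Accumulating E over each segment gives final E = 0.3199.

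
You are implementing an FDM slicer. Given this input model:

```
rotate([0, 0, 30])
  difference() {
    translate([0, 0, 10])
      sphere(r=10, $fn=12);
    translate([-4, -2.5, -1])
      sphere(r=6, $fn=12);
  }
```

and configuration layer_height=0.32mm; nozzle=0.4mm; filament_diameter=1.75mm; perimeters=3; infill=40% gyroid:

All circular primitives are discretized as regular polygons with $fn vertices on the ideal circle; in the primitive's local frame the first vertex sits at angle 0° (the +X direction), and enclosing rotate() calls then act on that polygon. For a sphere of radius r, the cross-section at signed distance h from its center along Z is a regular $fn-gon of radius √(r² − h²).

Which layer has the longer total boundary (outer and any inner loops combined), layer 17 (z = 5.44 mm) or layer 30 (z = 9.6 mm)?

Layer 17 (z = 5.44): the r=10 sphere contributes a regular 12-gon of circumradius √(10²−4.56²) = 8.900 (perimeter = 2·12·8.900·sin(180°/12) = 55.28 mm); the sphere at (-4, -2.5) is absent (|z−center|=6.440 > r=6); After the difference (first − rest): none of the subtracted shapes is present at this height, so the r=10 sphere is unchanged — boundary = 55.28 mm; (whole slice rotated 30° about Z — lengths, areas and connectivity unchanged). So its perimeter = 55.28 mm. Layer 30 (z = 9.6): the r=10 sphere contributes a regular 12-gon of circumradius √(10²−0.4²) = 9.992 (perimeter = 2·12·9.992·sin(180°/12) = 62.07 mm); the sphere at (-4, -2.5) is not intersected at this z (|z−center|=10.600 > r=6); After the difference (first − rest): none of the subtracted shapes is present at this height, so the r=10 sphere is unchanged — boundary = 62.07 mm; (whole slice rotated 30° about Z — lengths, areas and connectivity unchanged). So its perimeter = 62.07 mm. Layer 30 is larger (62.07 vs 55.28 mm).

layer 30 (z = 9.6 mm)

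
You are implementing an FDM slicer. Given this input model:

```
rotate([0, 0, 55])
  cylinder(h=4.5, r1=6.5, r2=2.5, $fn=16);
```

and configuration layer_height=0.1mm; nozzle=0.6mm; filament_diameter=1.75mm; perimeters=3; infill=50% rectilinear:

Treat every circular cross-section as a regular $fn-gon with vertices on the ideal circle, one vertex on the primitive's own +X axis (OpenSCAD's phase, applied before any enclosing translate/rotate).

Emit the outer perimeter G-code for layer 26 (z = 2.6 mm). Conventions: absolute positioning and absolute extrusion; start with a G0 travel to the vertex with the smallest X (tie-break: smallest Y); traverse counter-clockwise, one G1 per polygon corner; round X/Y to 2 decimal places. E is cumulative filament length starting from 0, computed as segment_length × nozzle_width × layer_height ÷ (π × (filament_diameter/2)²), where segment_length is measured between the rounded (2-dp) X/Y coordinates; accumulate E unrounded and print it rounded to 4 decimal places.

G0 X-4.13 Y-0.73 Z2.60
G1 X-3.53 Y-2.25 E0.0408
G1 X-2.40 Y-3.43 E0.0815
G1 X-0.91 Y-4.09 E0.1222
G1 X0.73 Y-4.13 E0.1631
G1 X2.25 Y-3.53 E0.2039
G1 X3.43 Y-2.40 E0.2446
G1 X4.09 Y-0.91 E0.2853
G1 X4.13 Y0.73 E0.3262
G1 X3.53 Y2.25 E0.3669
G1 X2.40 Y3.43 E0.4077
G1 X0.91 Y4.09 E0.4484
G1 X-0.73 Y4.13 E0.4893
G1 X-2.25 Y3.53 E0.5300
G1 X-3.43 Y2.40 E0.5708
G1 X-4.09 Y0.91 E0.6114
G1 X-4.13 Y-0.73 E0.6524

At z = 2.6 mm: the cone (r1=6.5→r2=2.5) has section circumradius 4.189 here — a regular 16-gon; (rotated 55° about Z; rotation is an isometry so areas/perimeters/island counts are preserved). The outline is a single polygon with 16 vertices. Extrusion per mm of travel: 0.6 × 0.1 / (π × 0.875²) = 0.024945. Accumulating E over each segment gives final E = 0.6524.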